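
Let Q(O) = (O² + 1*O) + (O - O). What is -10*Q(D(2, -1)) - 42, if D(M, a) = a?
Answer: -42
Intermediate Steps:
Q(O) = O + O² (Q(O) = (O² + O) + 0 = (O + O²) + 0 = O + O²)
-10*Q(D(2, -1)) - 42 = -(-10)*(1 - 1) - 42 = -(-10)*0 - 42 = -10*0 - 42 = 0 - 42 = -42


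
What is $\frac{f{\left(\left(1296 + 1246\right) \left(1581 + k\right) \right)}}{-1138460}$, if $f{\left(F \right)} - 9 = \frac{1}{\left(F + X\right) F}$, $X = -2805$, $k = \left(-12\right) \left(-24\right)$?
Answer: $- \frac{203027899019527}{25682126879752174440} \approx -7.9054 \cdot 10^{-6}$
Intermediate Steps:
$k = 288$
$f{\left(F \right)} = 9 + \frac{1}{F \left(-2805 + F\right)}$ ($f{\left(F \right)} = 9 + \frac{1}{\left(F - 2805\right) F} = 9 + \frac{1}{\left(-2805 + F\right) F} = 9 + \frac{1}{F \left(-2805 + F\right)}$)
$\frac{f{\left(\left(1296 + 1246\right) \left(1581 + k\right) \right)}}{-1138460} = \frac{\frac{1}{\left(1296 + 1246\right) \left(1581 + 288\right)} \frac{1}{-2805 + \left(1296 + 1246\right) \left(1581 + 288\right)} \left(1 - 25245 \left(1296 + 1246\right) \left(1581 + 288\right) + 9 \left(\left(1296 + 1246\right) \left(1581 + 288\right)\right)^{2}\right)}{-1138460} = \frac{1 - 25245 \cdot 2542 \cdot 1869 + 9 \left(2542 \cdot 1869\right)^{2}}{2542 \cdot 1869 \left(-2805 + 2542 \cdot 1869\right)} \left(- \frac{1}{1138460}\right) = \frac{1 - 119938944510 + 9 \cdot 4750998^{2}}{4750998 \left(-2805 + 4750998\right)} \left(- \frac{1}{1138460}\right) = \frac{1 - 119938944510 + 9 \cdot 22571981996004}{4750998 \cdot 4748193} \left(- \frac{1}{1138460}\right) = \frac{1}{4750998} \cdot \frac{1}{4748193} \left(1 - 119938944510 + 203147837964036\right) \left(- \frac{1}{1138460}\right) = \frac{1}{4750998} \cdot \frac{1}{4748193} \cdot 203027899019527 \left(- \frac{1}{1138460}\right) = \frac{203027899019527}{22558655446614} \left(- \frac{1}{1138460}\right) = - \frac{203027899019527}{25682126879752174440}$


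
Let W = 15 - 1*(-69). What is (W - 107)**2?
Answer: 529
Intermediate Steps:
W = 84 (W = 15 + 69 = 84)
(W - 107)**2 = (84 - 107)**2 = (-23)**2 = 529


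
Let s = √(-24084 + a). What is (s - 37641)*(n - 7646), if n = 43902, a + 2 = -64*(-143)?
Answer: -1364712096 + 36256*I*√14934 ≈ -1.3647e+9 + 4.4307e+6*I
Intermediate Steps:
a = 9150 (a = -2 - 64*(-143) = -2 + 9152 = 9150)
s = I*√14934 (s = √(-24084 + 9150) = √(-14934) = I*√14934 ≈ 122.2*I)
(s - 37641)*(n - 7646) = (I*√14934 - 37641)*(43902 - 7646) = (-37641 + I*√14934)*36256 = -1364712096 + 36256*I*√14934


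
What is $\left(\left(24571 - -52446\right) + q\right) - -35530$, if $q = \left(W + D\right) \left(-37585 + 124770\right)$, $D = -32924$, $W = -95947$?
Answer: $-11235505588$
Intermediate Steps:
$q = -11235618135$ ($q = \left(-95947 - 32924\right) \left(-37585 + 124770\right) = \left(-128871\right) 87185 = -11235618135$)
$\left(\left(24571 - -52446\right) + q\right) - -35530 = \left(\left(24571 - -52446\right) - 11235618135\right) - -35530 = \left(\left(24571 + 52446\right) - 11235618135\right) + 35530 = \left(77017 - 11235618135\right) + 35530 = -11235541118 + 35530 = -11235505588$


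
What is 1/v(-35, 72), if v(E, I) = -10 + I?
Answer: 1/62 ≈ 0.016129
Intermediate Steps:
1/v(-35, 72) = 1/(-10 + 72) = 1/62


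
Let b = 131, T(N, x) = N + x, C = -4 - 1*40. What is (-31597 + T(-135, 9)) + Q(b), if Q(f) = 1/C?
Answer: -1395813/44 ≈ -31723.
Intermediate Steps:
C = -44 (C = -4 - 40 = -44)
Q(f) = -1/44 (Q(f) = 1/(-44) = -1/44)
(-31597 + T(-135, 9)) + Q(b) = (-31597 + (-135 + 9)) - 1/44 = (-31597 - 126) - 1/44 = -31723 - 1/44 = -1395813/44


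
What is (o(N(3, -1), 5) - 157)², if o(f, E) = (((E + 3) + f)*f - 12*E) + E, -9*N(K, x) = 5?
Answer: 306495049/6561 ≈ 46715.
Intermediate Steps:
N(K, x) = -5/9 (N(K, x) = -⅑*5 = -5/9)
o(f, E) = -11*E + f*(3 + E + f) (o(f, E) = (((3 + E) + f)*f - 12*E) + E = ((3 + E + f)*f - 12*E) + E = (f*(3 + E + f) - 12*E) + E = (-12*E + f*(3 + E + f)) + E = -11*E + f*(3 + E + f))
(o(N(3, -1), 5) - 157)² = (((-5/9)² - 11*5 + 3*(-5/9) + 5*(-5/9)) - 157)² = ((25/81 - 55 - 5/3 - 25/9) - 157)² = (-4790/81 - 157)² = (-17507/81)² = 306495049/6561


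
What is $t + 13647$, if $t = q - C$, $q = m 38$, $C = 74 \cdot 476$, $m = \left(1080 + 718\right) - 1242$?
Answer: $-449$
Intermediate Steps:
$m = 556$ ($m = 1798 - 1242 = 556$)
$C = 35224$
$q = 21128$ ($q = 556 \cdot 38 = 21128$)
$t = -14096$ ($t = 21128 - 35224 = -14096$)
$t + 13647 = -14096 + 13647 = -449$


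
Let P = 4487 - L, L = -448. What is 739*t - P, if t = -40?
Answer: -34495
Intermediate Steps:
P = 4935 (P = 4487 - 1*(-448) = 4487 + 448 = 4935)
739*t - P = 739*(-40) - 1*4935 = -29560 - 4935 = -34495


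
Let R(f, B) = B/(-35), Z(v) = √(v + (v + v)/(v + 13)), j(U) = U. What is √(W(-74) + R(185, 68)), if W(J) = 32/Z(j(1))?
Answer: 2*√(-595 + 2450*√14)/35 ≈ 5.2906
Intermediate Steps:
Z(v) = √(v + 2*v/(13 + v)) (Z(v) = √(v + (2*v)/(13 + v)) = √(v + 2*v/(13 + v)))
R(f, B) = -B/35 (R(f, B) = B*(-1/35) = -B/35)
W(J) = 8*√14 (W(J) = 32/(√(1*(15 + 1)/(13 + 1))) = 32/(√(1*16/14)) = 32/(√(1*(1/14)*16)) = 32/(√(8/7)) = 32/((2*√14/7)) = 32*(√14/4) = 8*√14)
√(W(-74) + R(185, 68)) = √(8*√14 - 1/35*68) = √(8*√14 - 68/35) = √(-68/35 + 8*√14)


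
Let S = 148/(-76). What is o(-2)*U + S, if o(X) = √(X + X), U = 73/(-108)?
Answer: -37/19 - 73*I/54 ≈ -1.9474 - 1.3519*I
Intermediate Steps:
S = -37/19 (S = 148*(-1/76) = -37/19 ≈ -1.9474)
U = -73/108 (U = 73*(-1/108) = -73/108 ≈ -0.67593)
o(X) = √2*√X (o(X) = √(2*X) = √2*√X)
o(-2)*U + S = (√2*√(-2))*(-73/108) - 37/19 = (√2*(I*√2))*(-73/108) - 37/19 = (2*I)*(-73/108) - 37/19 = -73*I/54 - 37/19 = -37/19 - 73*I/54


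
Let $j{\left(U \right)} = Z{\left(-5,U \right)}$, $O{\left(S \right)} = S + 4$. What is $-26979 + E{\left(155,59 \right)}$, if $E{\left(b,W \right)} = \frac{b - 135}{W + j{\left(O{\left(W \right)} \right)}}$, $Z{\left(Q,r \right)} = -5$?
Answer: $- \frac{728423}{27} \approx -26979.0$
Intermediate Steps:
$O{\left(S \right)} = 4 + S$
$j{\left(U \right)} = -5$
$E{\left(b,W \right)} = \frac{-135 + b}{-5 + W}$ ($E{\left(b,W \right)} = \frac{b - 135}{W - 5} = \frac{-135 + b}{-5 + W}$)
$-26979 + E{\left(155,59 \right)} = -26979 + \frac{-135 + 155}{-5 + 59} = -26979 + \frac{1}{54} \cdot 20 = -26979 + \frac{10}{27} = - \frac{728423}{27}$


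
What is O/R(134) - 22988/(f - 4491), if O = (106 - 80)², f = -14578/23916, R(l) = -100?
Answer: -2204840123/1342766675 ≈ -1.6420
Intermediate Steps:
f = -7289/11958 (f = -14578*1/23916 = -7289/11958 ≈ -0.60955)
O = 676 (O = 26² = 676)
O/R(134) - 22988/(f - 4491) = 676/(-100) - 22988/(-7289/11958 - 4491) = 676*(-1/100) - 22988/(-53710667/11958) = -169/25 - 22988*(-11958/53710667) = -169/25 + 274890504/53710667 = -2204840123/1342766675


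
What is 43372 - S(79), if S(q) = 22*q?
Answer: 41634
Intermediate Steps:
43372 - S(79) = 43372 - 22*79 = 43372 - 1*1738 = 43372 - 1738 = 41634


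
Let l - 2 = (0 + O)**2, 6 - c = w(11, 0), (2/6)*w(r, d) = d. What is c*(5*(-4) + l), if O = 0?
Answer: -108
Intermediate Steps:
w(r, d) = 3*d
c = 6 (c = 6 - 3*0 = 6 - 1*0 = 6 + 0 = 6)
l = 2 (l = 2 + (0 + 0)**2 = 2 + 0**2 = 2 + 0 = 2)
c*(5*(-4) + l) = 6*(5*(-4) + 2) = 6*(-20 + 2) = 6*(-18) = -108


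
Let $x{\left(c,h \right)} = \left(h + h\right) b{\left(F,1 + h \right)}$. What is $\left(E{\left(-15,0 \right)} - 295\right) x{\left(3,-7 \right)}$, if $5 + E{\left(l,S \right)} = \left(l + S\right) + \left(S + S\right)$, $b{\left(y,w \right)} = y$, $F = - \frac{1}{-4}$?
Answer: $\frac{2205}{2} \approx 1102.5$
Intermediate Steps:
$F = \frac{1}{4}$ ($F = \left(-1\right) \left(- \frac{1}{4}\right) = \frac{1}{4} \approx 0.25$)
$E{\left(l,S \right)} = -5 + l + 3 S$ ($E{\left(l,S \right)} = -5 + \left(\left(l + S\right) + \left(S + S\right)\right) = -5 + \left(\left(S + l\right) + 2 S\right) = -5 + \left(l + 3 S\right) = -5 + l + 3 S$)
$x{\left(c,h \right)} = \frac{h}{2}$ ($x{\left(c,h \right)} = \left(h + h\right) \frac{1}{4} = 2 h \frac{1}{4} = \frac{h}{2}$)
$\left(E{\left(-15,0 \right)} - 295\right) x{\left(3,-7 \right)} = \left(\left(-5 - 15 + 3 \cdot 0\right) - 295\right) \frac{1}{2} \left(-7\right) = \left(\left(-5 - 15 + 0\right) - 295\right) \left(- \frac{7}{2}\right) = \left(-20 - 295\right) \left(- \frac{7}{2}\right) = \left(-315\right) \left(- \frac{7}{2}\right) = \frac{2205}{2}$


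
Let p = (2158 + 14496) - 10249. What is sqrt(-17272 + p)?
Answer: I*sqrt(10867) ≈ 104.24*I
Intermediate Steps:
p = 6405 (p = 16654 - 10249 = 6405)
sqrt(-17272 + p) = sqrt(-17272 + 6405) = sqrt(-10867) = I*sqrt(10867)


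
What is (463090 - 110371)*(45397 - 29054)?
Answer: 5764486617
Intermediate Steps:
(463090 - 110371)*(45397 - 29054) = 352719*16343 = 5764486617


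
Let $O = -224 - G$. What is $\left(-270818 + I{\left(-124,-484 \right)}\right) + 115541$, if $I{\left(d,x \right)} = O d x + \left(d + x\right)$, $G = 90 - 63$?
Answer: $-15219901$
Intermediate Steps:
$G = 27$
$O = -251$ ($O = -224 - 27 = -251$)
$I{\left(d,x \right)} = d + x - 251 d x$ ($I{\left(d,x \right)} = - 251 d x + \left(d + x\right) = d + x - 251 d x$)
$\left(-270818 + I{\left(-124,-484 \right)}\right) + 115541 = \left(-270818 - \left(608 + 15064016\right)\right) + 115541 = \left(-270818 - 15064624\right) + 115541 = -15335442 + 115541 = -15219901$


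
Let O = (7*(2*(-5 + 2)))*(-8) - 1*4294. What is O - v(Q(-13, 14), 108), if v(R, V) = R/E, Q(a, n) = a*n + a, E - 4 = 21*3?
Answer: -264991/67 ≈ -3955.1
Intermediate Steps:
E = 67 (E = 4 + 21*3 = 4 + 63 = 67)
Q(a, n) = a + a*n
v(R, V) = R/67
O = -3958 (O = (7*(2*(-3)))*(-8) - 4294 = (7*(-6))*(-8) - 4294 = -42*(-8) - 4294 = 336 - 4294 = -3958)
O - v(Q(-13, 14), 108) = -3958 - (-13*(1 + 14))/67 = -3958 - (-13*15)/67 = -3958 - (-195)/67 = -3958 - 1*(-195/67) = -3958 + 195/67 = -264991/67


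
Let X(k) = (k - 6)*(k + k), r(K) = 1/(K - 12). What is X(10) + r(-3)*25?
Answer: 235/3 ≈ 78.333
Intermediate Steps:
r(K) = 1/(-12 + K)
X(k) = 2*k*(-6 + k) (X(k) = (-6 + k)*(2*k) = 2*k*(-6 + k))
X(10) + r(-3)*25 = 2*10*(-6 + 10) + 25/(-12 - 3) = 2*10*4 + 25/(-15) = 80 - 1/15*25 = 80 - 5/3 = 235/3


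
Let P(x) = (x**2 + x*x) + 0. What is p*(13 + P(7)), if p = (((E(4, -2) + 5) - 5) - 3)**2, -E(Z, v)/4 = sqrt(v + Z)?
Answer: 4551 + 2664*sqrt(2) ≈ 8318.5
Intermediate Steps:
E(Z, v) = -4*sqrt(Z + v) (E(Z, v) = -4*sqrt(v + Z) = -4*sqrt(Z + v))
P(x) = 2*x**2 (P(x) = (x**2 + x**2) + 0 = 2*x**2 + 0 = 2*x**2)
p = (-3 - 4*sqrt(2))**2 (p = (((-4*sqrt(4 - 2) + 5) - 5) - 3)**2 = (((-4*sqrt(2) + 5) - 5) - 3)**2 = (((5 - 4*sqrt(2)) - 5) - 3)**2 = (-4*sqrt(2) - 3)**2 = (-3 - 4*sqrt(2))**2 ≈ 74.941)
p*(13 + P(7)) = (41 + 24*sqrt(2))*(13 + 2*7**2) = (41 + 24*sqrt(2))*(13 + 2*49) = (41 + 24*sqrt(2))*(13 + 98) = (41 + 24*sqrt(2))*111 = 4551 + 2664*sqrt(2)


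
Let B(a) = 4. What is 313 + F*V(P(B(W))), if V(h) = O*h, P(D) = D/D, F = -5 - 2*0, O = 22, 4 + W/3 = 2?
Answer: 203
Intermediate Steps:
W = -6 (W = -12 + 3*2 = -12 + 6 = -6)
F = -5 (F = -5 + 0 = -5)
P(D) = 1
V(h) = 22*h
313 + F*V(P(B(W))) = 313 - 110 = 203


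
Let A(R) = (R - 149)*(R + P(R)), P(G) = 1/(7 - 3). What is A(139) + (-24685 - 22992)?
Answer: -98139/2 ≈ -49070.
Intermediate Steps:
P(G) = ¼ (P(G) = 1/4 = ¼)
A(R) = (-149 + R)*(¼ + R) (A(R) = (R - 149)*(R + ¼) = (-149 + R)*(¼ + R))
A(139) + (-24685 - 22992) = (-149/4 + 139² - 595/4*139) + (-24685 - 22992) = (-149/4 + 19321 - 82705/4) - 47677 = -2785/2 - 47677 = -98139/2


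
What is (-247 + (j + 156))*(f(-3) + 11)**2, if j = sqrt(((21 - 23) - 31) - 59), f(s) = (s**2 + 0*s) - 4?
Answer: -23296 + 512*I*sqrt(23) ≈ -23296.0 + 2455.5*I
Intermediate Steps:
f(s) = -4 + s**2 (f(s) = (s**2 + 0) - 4 = s**2 - 4 = -4 + s**2)
j = 2*I*sqrt(23) (j = sqrt((-2 - 31) - 59) = sqrt(-33 - 59) = sqrt(-92) = 2*I*sqrt(23) ≈ 9.5917*I)
(-247 + (j + 156))*(f(-3) + 11)**2 = (-247 + (2*I*sqrt(23) + 156))*((-4 + (-3)**2) + 11)**2 = (-247 + (156 + 2*I*sqrt(23)))*((-4 + 9) + 11)**2 = (-91 + 2*I*sqrt(23))*(5 + 11)**2 = (-91 + 2*I*sqrt(23))*16**2 = (-91 + 2*I*sqrt(23))*256 = -23296 + 512*I*sqrt(23)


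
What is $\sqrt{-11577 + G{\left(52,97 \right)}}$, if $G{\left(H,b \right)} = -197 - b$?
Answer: $3 i \sqrt{1319} \approx 108.95 i$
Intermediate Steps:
$\sqrt{-11577 + G{\left(52,97 \right)}} = \sqrt{-11577 - 294} = \sqrt{-11871} = 3 i \sqrt{1319}$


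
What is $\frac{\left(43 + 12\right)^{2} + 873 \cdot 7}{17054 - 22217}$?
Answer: $- \frac{9136}{5163} \approx -1.7695$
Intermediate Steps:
$\frac{\left(43 + 12\right)^{2} + 873 \cdot 7}{17054 - 22217} = \frac{55^{2} + 6111}{-5163} = \left(3025 + 6111\right) \left(- \frac{1}{5163}\right) = 9136 \left(- \frac{1}{5163}\right) = - \frac{9136}{5163}$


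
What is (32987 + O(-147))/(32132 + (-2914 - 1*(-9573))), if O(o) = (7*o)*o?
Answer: 184250/38791 ≈ 4.7498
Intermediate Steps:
O(o) = 7*o**2
(32987 + O(-147))/(32132 + (-2914 - 1*(-9573))) = (32987 + 7*(-147)**2)/(32132 + (-2914 - 1*(-9573))) = (32987 + 7*21609)/(32132 + (-2914 + 9573)) = (32987 + 151263)/(32132 + 6659) = 184250/38791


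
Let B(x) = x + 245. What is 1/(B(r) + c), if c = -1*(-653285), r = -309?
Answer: 1/653221 ≈ 1.5309e-6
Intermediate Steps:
B(x) = 245 + x
c = 653285
1/(B(r) + c) = 1/((245 - 309) + 653285) = 1/(-64 + 653285) = 1/653221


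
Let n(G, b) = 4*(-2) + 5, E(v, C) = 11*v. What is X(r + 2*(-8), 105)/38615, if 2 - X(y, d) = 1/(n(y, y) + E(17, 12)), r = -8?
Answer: 367/7105160 ≈ 5.1653e-5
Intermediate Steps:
n(G, b) = -3 (n(G, b) = -8 + 5 = -3)
X(y, d) = 367/184 (X(y, d) = 2 - 1/(-3 + 11*17) = 2 - 1/(-3 + 187) = 2 - 1/184 = 367/184)
X(r + 2*(-8), 105)/38615 = (367/184)/38615 = (367/184)*(1/38615) = 367/7105160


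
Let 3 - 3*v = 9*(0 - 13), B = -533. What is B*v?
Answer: -21320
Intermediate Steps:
v = 40 (v = 1 - 3*(0 - 13) = 1 - 3*(-13) = 1 - ⅓*(-117) = 1 + 39 = 40)
B*v = -533*40 = -21320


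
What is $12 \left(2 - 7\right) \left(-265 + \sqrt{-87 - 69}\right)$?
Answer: $15900 - 120 i \sqrt{39} \approx 15900.0 - 749.4 i$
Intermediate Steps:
$12 \left(2 - 7\right) \left(-265 + \sqrt{-87 - 69}\right) = 12 \left(-5\right) \left(-265 + \sqrt{-156}\right) = - 60 \left(-265 + 2 i \sqrt{39}\right) = 15900 - 120 i \sqrt{39}$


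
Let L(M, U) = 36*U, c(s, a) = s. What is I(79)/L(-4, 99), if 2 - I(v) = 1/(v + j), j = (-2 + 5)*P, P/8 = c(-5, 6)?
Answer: 83/146124 ≈ 0.00056801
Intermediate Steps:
P = -40 (P = 8*(-5) = -40)
j = -120 (j = (-2 + 5)*(-40) = 3*(-40) = -120)
I(v) = 2 - 1/(-120 + v) (I(v) = 2 - 1/(v - 120) = 2 - 1/(-120 + v))
I(79)/L(-4, 99) = ((-241 + 2*79)/(-120 + 79))/((36*99)) = ((-241 + 158)/(-41))/3564 = -1/41*(-83)*(1/3564) = (83/41)*(1/3564) = 83/146124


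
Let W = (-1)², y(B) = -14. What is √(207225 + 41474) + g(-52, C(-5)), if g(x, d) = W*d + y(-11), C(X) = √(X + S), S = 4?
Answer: -14 + I + √248699 ≈ 484.7 + 1.0*I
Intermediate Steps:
C(X) = √(4 + X) (C(X) = √(X + 4) = √(4 + X))
W = 1
g(x, d) = -14 + d (g(x, d) = 1*d - 14 = d - 14 = -14 + d)
√(207225 + 41474) + g(-52, C(-5)) = √(207225 + 41474) + (-14 + √(4 - 5)) = √248699 + (-14 + √(-1)) = √248699 + (-14 + I) = -14 + I + √248699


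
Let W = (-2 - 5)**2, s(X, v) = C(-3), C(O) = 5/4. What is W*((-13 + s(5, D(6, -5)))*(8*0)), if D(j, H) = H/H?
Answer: 0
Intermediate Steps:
D(j, H) = 1
C(O) = 5/4 (C(O) = 5*(1/4) = 5/4)
s(X, v) = 5/4
W = 49 (W = (-7)**2 = 49)
W*((-13 + s(5, D(6, -5)))*(8*0)) = 49*((-13 + 5/4)*(8*0)) = 49*(-47/4*0) = 49*0 = 0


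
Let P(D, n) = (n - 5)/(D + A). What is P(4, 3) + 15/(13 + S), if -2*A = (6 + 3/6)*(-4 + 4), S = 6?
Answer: 11/38 ≈ 0.28947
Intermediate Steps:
A = 0 (A = -(6 + 3/6)*(-4 + 4)/2 = -(6 + 3*(⅙))*0/2 = -(6 + ½)*0/2 = -13*0/4 = -½*0 = 0)
P(D, n) = (-5 + n)/D (P(D, n) = (n - 5)/(D + 0) = (-5 + n)/D)
P(4, 3) + 15/(13 + S) = (-5 + 3)/4 + 15/(13 + 6) = (¼)*(-2) + 15/19 = -½ + (1/19)*15 = -½ + 15/19 = 11/38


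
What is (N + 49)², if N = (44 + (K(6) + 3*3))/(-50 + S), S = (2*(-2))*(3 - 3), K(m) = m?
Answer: 5716881/2500 ≈ 2286.8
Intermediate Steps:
S = 0 (S = -4*0 = 0)
N = -59/50 (N = (44 + (6 + 3*3))/(-50 + 0) = (44 + (6 + 9))/(-50) = (44 + 15)*(-1/50) = 59*(-1/50) = -59/50 ≈ -1.1800)
(N + 49)² = (-59/50 + 49)² = (2391/50)² = 5716881/2500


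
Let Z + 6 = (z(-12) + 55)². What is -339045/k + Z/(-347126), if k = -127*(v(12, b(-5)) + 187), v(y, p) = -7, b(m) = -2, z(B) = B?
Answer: 3921640123/264510012 ≈ 14.826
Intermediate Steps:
Z = 1843 (Z = -6 + (-12 + 55)² = -6 + 43² = -6 + 1849 = 1843)
k = -22860 (k = -127*(-7 + 187) = -127*180 = -22860)
-339045/k + Z/(-347126) = -339045/(-22860) + 1843/(-347126) = -339045*(-1/22860) + 1843*(-1/347126) = 22603/1524 - 1843/347126 = 3921640123/264510012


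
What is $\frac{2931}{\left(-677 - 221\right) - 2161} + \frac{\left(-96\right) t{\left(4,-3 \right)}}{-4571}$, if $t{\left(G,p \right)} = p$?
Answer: $- \frac{2039799}{1997527} \approx -1.0212$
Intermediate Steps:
$\frac{2931}{\left(-677 - 221\right) - 2161} + \frac{\left(-96\right) t{\left(4,-3 \right)}}{-4571} = \frac{2931}{\left(-677 - 221\right) - 2161} + \frac{\left(-96\right) \left(-3\right)}{-4571} = \frac{2931}{\left(-677 - 221\right) - 2161} + 288 \left(- \frac{1}{4571}\right) = \frac{2931}{-898 - 2161} - \frac{288}{4571} = \frac{2931}{-3059} - \frac{288}{4571} = 2931 \left(- \frac{1}{3059}\right) - \frac{288}{4571} = - \frac{2931}{3059} - \frac{288}{4571} = - \frac{2039799}{1997527}$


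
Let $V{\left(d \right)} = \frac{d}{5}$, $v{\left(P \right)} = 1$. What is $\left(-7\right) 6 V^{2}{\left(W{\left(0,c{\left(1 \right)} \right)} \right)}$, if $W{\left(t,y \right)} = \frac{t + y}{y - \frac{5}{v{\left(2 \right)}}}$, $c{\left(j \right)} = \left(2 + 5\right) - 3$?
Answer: $- \frac{672}{25} \approx -26.88$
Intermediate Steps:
$c{\left(j \right)} = 4$ ($c{\left(j \right)} = 7 - 3 = 4$)
$W{\left(t,y \right)} = \frac{t + y}{-5 + y}$ ($W{\left(t,y \right)} = \frac{t + y}{y - \frac{5}{1}} = \frac{t + y}{y - 5} = \frac{t + y}{-5 + y}$)
$V{\left(d \right)} = \frac{d}{5}$ ($V{\left(d \right)} = d \frac{1}{5} = \frac{d}{5}$)
$\left(-7\right) 6 V^{2}{\left(W{\left(0,c{\left(1 \right)} \right)} \right)} = \left(-7\right) 6 \left(\frac{\frac{1}{-5 + 4} \left(0 + 4\right)}{5}\right)^{2} = - 42 \left(\frac{\frac{1}{-1} \cdot 4}{5}\right)^{2} = - 42 \left(\frac{\left(-1\right) 4}{5}\right)^{2} = - 42 \left(\frac{1}{5} \left(-4\right)\right)^{2} = - 42 \left(- \frac{4}{5}\right)^{2} = \left(-42\right) \frac{16}{25} = - \frac{672}{25}$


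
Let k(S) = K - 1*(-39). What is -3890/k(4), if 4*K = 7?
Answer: -15560/163 ≈ -95.460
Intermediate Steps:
K = 7/4 (K = (1/4)*7 = 7/4 ≈ 1.7500)
k(S) = 163/4 (k(S) = 7/4 - 1*(-39) = 7/4 + 39 = 163/4)
-3890/k(4) = -3890/163/4 = -3890*4/163 = -15560/163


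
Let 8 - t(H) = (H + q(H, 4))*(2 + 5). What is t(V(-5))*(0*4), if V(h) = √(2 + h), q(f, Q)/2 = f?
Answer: 0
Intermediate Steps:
q(f, Q) = 2*f
t(H) = 8 - 21*H (t(H) = 8 - (H + 2*H)*(2 + 5) = 8 - 3*H*7 = 8 - 21*H)
t(V(-5))*(0*4) = (8 - 21*√(2 - 5))*(0*4) = (8 - 21*I*√3)*0 = 0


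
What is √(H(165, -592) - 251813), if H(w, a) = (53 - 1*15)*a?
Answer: I*√274309 ≈ 523.75*I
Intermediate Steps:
H(w, a) = 38*a (H(w, a) = (53 - 15)*a = 38*a)
√(H(165, -592) - 251813) = √(38*(-592) - 251813) = √(-22496 - 251813) = √(-274309) = I*√274309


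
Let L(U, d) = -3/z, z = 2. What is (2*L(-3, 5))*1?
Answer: -3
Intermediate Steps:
L(U, d) = -3/2
(2*L(-3, 5))*1 = (2*(-3/2))*1 = -3*1 = -3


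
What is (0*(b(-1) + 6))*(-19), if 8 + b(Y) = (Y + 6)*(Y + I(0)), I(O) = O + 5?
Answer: 0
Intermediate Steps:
I(O) = 5 + O
b(Y) = -8 + (5 + Y)*(6 + Y) (b(Y) = -8 + (Y + 6)*(Y + (5 + 0)) = -8 + (6 + Y)*(Y + 5) = -8 + (6 + Y)*(5 + Y) = -8 + (5 + Y)*(6 + Y))
(0*(b(-1) + 6))*(-19) = (0*((22 + (-1)² + 11*(-1)) + 6))*(-19) = (0*((22 + 1 - 11) + 6))*(-19) = (0*(12 + 6))*(-19) = (0*18)*(-19) = 0*(-19) = 0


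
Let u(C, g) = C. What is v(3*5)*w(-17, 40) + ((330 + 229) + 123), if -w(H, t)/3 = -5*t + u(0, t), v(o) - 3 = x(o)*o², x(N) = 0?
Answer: 2482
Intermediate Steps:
v(o) = 3 (v(o) = 3 + 0*o² = 3 + 0 = 3)
w(H, t) = 15*t (w(H, t) = -3*(-5*t + 0) = -(-15)*t = 15*t)
v(3*5)*w(-17, 40) + ((330 + 229) + 123) = 3*(15*40) + ((330 + 229) + 123) = 3*600 + (559 + 123) = 1800 + 682 = 2482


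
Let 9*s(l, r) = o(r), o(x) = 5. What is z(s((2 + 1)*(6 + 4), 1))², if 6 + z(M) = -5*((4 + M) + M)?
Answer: 80656/81 ≈ 995.75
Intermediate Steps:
s(l, r) = 5/9 (s(l, r) = (⅑)*5 = 5/9)
z(M) = -26 - 10*M (z(M) = -6 - 5*((4 + M) + M) = -6 - 5*(4 + 2*M) = -6 + (-20 - 10*M) = -26 - 10*M)
z(s((2 + 1)*(6 + 4), 1))² = (-26 - 10*5/9)² = (-26 - 50/9)² = (-284/9)² = 80656/81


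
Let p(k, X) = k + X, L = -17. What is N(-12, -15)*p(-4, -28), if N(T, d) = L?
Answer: 544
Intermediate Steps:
p(k, X) = X + k
N(T, d) = -17
N(-12, -15)*p(-4, -28) = -17*(-28 - 4) = -17*(-32) = 544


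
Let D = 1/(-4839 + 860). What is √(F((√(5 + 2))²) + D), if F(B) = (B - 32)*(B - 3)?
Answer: I*√1583248079/3979 ≈ 10.0*I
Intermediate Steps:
F(B) = (-32 + B)*(-3 + B)
D = -1/3979 (D = 1/(-3979) = -1/3979 ≈ -0.00025132)
√(F((√(5 + 2))²) + D) = √((96 + ((√(5 + 2))²)² - 35*(√(5 + 2))²) - 1/3979) = √((96 + ((√7)²)² - 35*(√7)²) - 1/3979) = √((96 + 7² - 35*7) - 1/3979) = √((96 + 49 - 245) - 1/3979) = √(-100 - 1/3979) = √(-397901/3979) = I*√1583248079/3979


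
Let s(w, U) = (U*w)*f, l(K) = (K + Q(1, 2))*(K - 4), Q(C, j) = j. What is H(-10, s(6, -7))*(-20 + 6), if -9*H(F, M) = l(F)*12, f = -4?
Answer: 6272/3 ≈ 2090.7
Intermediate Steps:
l(K) = (-4 + K)*(2 + K) (l(K) = (K + 2)*(K - 4) = (2 + K)*(-4 + K) = (-4 + K)*(2 + K))
s(w, U) = -4*U*w (s(w, U) = (U*w)*(-4) = -4*U*w)
H(F, M) = 32/3 - 4*F²/3 + 8*F/3 (H(F, M) = -(-8 + F² - 2*F)*12/9 = -(-96 - 24*F + 12*F²)/9 = 32/3 - 4*F²/3 + 8*F/3)
H(-10, s(6, -7))*(-20 + 6) = (32/3 - 4/3*(-10)² + (8/3)*(-10))*(-20 + 6) = (32/3 - 4/3*100 - 80/3)*(-14) = (32/3 - 400/3 - 80/3)*(-14) = -448/3*(-14) = 6272/3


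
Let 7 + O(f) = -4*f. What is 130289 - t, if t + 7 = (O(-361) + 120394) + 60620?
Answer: -52155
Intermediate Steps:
O(f) = -7 - 4*f
t = 182444 (t = -7 + (((-7 - 4*(-361)) + 120394) + 60620) = -7 + (((-7 + 1444) + 120394) + 60620) = -7 + ((1437 + 120394) + 60620) = -7 + (121831 + 60620) = -7 + 182451 = 182444)
130289 - t = 130289 - 1*182444 = 130289 - 182444 = -52155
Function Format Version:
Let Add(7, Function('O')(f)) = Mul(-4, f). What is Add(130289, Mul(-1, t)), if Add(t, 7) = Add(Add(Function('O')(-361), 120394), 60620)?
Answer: -52155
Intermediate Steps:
Function('O')(f) = Add(-7, Mul(-4, f))
t = 182444 (t = Add(-7, Add(Add(Add(-7, Mul(-4, -361)), 120394), 60620)) = Add(-7, Add(Add(Add(-7, 1444), 120394), 60620)) = Add(-7, Add(Add(1437, 120394), 60620)) = Add(-7, Add(121831, 60620)) = Add(-7, 182451) = 182444)
Add(130289, Mul(-1, t)) = Add(130289, Mul(-1, 182444)) = Add(130289, -182444) = -52155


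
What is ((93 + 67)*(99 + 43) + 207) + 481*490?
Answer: 258617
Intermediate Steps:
((93 + 67)*(99 + 43) + 207) + 481*490 = (160*142 + 207) + 235690 = (22720 + 207) + 235690 = 22927 + 235690 = 258617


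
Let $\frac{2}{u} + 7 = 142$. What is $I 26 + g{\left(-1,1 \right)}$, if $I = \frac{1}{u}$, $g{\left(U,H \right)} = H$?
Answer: $1756$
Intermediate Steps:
$u = \frac{2}{135}$ ($u = \frac{2}{-7 + 142} = \frac{2}{135} \approx 0.014815$)
$I = \frac{135}{2}$ ($I = \frac{1}{\frac{2}{135}} = \frac{135}{2} \approx 67.5$)
$I 26 + g{\left(-1,1 \right)} = \frac{135}{2} \cdot 26 + 1 = 1755 + 1 = 1756$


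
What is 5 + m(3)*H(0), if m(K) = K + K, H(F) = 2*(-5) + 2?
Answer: -43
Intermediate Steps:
H(F) = -8 (H(F) = -10 + 2 = -8)
m(K) = 2*K
5 + m(3)*H(0) = 5 + (2*3)*(-8) = 5 + 6*(-8) = 5 - 48 = -43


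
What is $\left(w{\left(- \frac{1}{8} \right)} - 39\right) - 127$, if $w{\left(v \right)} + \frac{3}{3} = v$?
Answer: $- \frac{1337}{8} \approx -167.13$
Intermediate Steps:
$w{\left(v \right)} = -1 + v$
$\left(w{\left(- \frac{1}{8} \right)} - 39\right) - 127 = \left(\left(-1 - \frac{1}{8}\right) - 39\right) - 127 = \left(- \frac{9}{8} - 39\right) - 127 = - \frac{321}{8} - 127 = - \frac{1337}{8}$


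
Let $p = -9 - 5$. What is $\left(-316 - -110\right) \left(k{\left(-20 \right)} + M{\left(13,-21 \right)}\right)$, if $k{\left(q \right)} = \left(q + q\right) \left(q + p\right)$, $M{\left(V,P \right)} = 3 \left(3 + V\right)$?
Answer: $-290048$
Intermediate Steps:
$M{\left(V,P \right)} = 9 + 3 V$
$p = -14$
$k{\left(q \right)} = 2 q \left(-14 + q\right)$ ($k{\left(q \right)} = \left(q + q\right) \left(q - 14\right) = 2 q \left(-14 + q\right)$)
$\left(-316 - -110\right) \left(k{\left(-20 \right)} + M{\left(13,-21 \right)}\right) = \left(-316 - -110\right) \left(2 \left(-20\right) \left(-14 - 20\right) + \left(9 + 3 \cdot 13\right)\right) = \left(-316 + 110\right) \left(2 \left(-20\right) \left(-34\right) + \left(9 + 39\right)\right) = - 206 \left(1360 + 48\right) = \left(-206\right) 1408 = -290048$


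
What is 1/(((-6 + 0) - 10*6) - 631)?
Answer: -1/697 ≈ -0.0014347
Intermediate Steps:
1/(((-6 + 0) - 10*6) - 631) = 1/((-6 - 60) - 631) = 1/(-66 - 631) = 1/(-697) = -1/697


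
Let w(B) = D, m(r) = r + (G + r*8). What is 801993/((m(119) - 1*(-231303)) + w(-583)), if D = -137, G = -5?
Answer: 801993/232232 ≈ 3.4534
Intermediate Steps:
m(r) = -5 + 9*r (m(r) = r + (-5 + r*8) = r + (-5 + 8*r) = -5 + 9*r)
w(B) = -137
801993/((m(119) - 1*(-231303)) + w(-583)) = 801993/(((-5 + 9*119) - 1*(-231303)) - 137) = 801993/(((-5 + 1071) + 231303) - 137) = 801993/((1066 + 231303) - 137) = 801993/(232369 - 137) = 801993/232232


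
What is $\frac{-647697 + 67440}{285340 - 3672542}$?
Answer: $\frac{580257}{3387202} \approx 0.17131$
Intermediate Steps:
$\frac{-647697 + 67440}{285340 - 3672542} = - \frac{580257}{-3387202} = \left(-580257\right) \left(- \frac{1}{3387202}\right) = \frac{580257}{3387202}$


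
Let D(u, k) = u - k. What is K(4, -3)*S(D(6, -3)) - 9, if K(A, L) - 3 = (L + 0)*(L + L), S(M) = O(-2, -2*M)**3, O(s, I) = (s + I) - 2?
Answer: -223617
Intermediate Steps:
O(s, I) = -2 + I + s (O(s, I) = (I + s) - 2 = -2 + I + s)
S(M) = (-4 - 2*M)**3 (S(M) = (-2 - 2*M - 2)**3 = (-4 - 2*M)**3)
K(A, L) = 3 + 2*L**2 (K(A, L) = 3 + (L + 0)*(L + L) = 3 + L*(2*L) = 3 + 2*L**2)
K(4, -3)*S(D(6, -3)) - 9 = (3 + 2*(-3)**2)*(-8*(2 + (6 - 1*(-3)))**3) - 9 = (3 + 2*9)*(-8*(2 + (6 + 3))**3) - 9 = (3 + 18)*(-8*(2 + 9)**3) - 9 = 21*(-8*11**3) - 9 = 21*(-8*1331) - 9 = 21*(-10648) - 9 = -223608 - 9 = -223617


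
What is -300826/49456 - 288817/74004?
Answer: -4568257607/457492728 ≈ -9.9854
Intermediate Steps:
-300826/49456 - 288817/74004 = -300826*1/49456 - 288817*1/74004 = -150413/24728 - 288817/74004 = -4568257607/457492728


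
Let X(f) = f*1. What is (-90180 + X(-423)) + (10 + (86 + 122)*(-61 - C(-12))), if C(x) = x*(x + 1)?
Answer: -130737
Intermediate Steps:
C(x) = x*(1 + x)
X(f) = f
(-90180 + X(-423)) + (10 + (86 + 122)*(-61 - C(-12))) = (-90180 - 423) + (10 + (86 + 122)*(-61 - (-12)*(1 - 12))) = -90603 + (10 + 208*(-61 - (-12)*(-11))) = -90603 + (10 + 208*(-61 - 1*132)) = -90603 + (10 + 208*(-61 - 132)) = -90603 + (10 + 208*(-193)) = -90603 + (10 - 40144) = -90603 - 40134 = -130737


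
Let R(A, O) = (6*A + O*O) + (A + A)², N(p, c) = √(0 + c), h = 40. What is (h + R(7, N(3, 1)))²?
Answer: 77841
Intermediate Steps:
N(p, c) = √c
R(A, O) = O² + 4*A² + 6*A (R(A, O) = (6*A + O²) + (2*A)² = (O² + 6*A) + 4*A² = O² + 4*A² + 6*A)
(h + R(7, N(3, 1)))² = (40 + ((√1)² + 4*7² + 6*7))² = (40 + (1² + 4*49 + 42))² = (40 + (1 + 196 + 42))² = (40 + 239)² = 279² = 77841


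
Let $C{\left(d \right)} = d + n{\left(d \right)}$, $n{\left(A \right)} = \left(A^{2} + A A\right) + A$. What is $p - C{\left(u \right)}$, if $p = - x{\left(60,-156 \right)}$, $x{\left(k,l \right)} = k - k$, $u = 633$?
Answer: $-802644$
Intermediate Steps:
$x{\left(k,l \right)} = 0$
$n{\left(A \right)} = A + 2 A^{2}$ ($n{\left(A \right)} = \left(A^{2} + A^{2}\right) + A = 2 A^{2} + A = A + 2 A^{2}$)
$p = 0$ ($p = \left(-1\right) 0 = 0$)
$C{\left(d \right)} = d + d \left(1 + 2 d\right)$
$p - C{\left(u \right)} = 0 - 2 \cdot 633 \left(1 + 633\right) = 0 - 2 \cdot 633 \cdot 634 = 0 - 802644 = -802644$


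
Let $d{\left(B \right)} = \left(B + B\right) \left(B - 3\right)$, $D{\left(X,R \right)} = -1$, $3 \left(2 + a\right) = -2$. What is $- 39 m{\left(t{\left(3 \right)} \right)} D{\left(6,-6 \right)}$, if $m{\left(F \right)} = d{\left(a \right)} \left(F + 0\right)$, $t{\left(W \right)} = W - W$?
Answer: $0$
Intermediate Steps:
$a = - \frac{8}{3}$ ($a = -2 + \frac{1}{3} \left(-2\right) = -2 - \frac{2}{3} = - \frac{8}{3} \approx -2.6667$)
$d{\left(B \right)} = 2 B \left(-3 + B\right)$
$t{\left(W \right)} = 0$
$m{\left(F \right)} = \frac{272 F}{9}$ ($m{\left(F \right)} = 2 \left(- \frac{8}{3}\right) \left(-3 - \frac{8}{3}\right) \left(F + 0\right) = 2 \left(- \frac{8}{3}\right) \left(- \frac{17}{3}\right) F = \frac{272 F}{9}$)
$- 39 m{\left(t{\left(3 \right)} \right)} D{\left(6,-6 \right)} = - 39 \cdot \frac{272}{9} \cdot 0 \left(-1\right) = \left(-39\right) 0 \left(-1\right) = 0 \left(-1\right) = 0$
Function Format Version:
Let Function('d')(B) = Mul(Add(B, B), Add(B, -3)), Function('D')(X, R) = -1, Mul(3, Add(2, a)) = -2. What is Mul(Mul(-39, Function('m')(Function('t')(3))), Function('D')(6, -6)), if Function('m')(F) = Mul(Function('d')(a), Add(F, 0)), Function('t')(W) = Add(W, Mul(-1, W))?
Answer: 0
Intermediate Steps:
a = Rational(-8, 3) (a = Add(-2, Mul(Rational(1, 3), -2)) = Add(-2, Rational(-2, 3)) = Rational(-8, 3) ≈ -2.6667)
Function('d')(B) = Mul(2, B, Add(-3, B)) (Function('d')(B) = Mul(Mul(2, B), Add(-3, B)) = Mul(2, B, Add(-3, B)))
Function('t')(W) = 0
Function('m')(F) = Mul(Rational(272, 9), F) (Function('m')(F) = Mul(Mul(2, Rational(-8, 3), Add(-3, Rational(-8, 3))), Add(F, 0)) = Mul(Mul(2, Rational(-8, 3), Rational(-17, 3)), F) = Mul(Rational(272, 9), F))
Mul(Mul(-39, Function('m')(Function('t')(3))), Function('D')(6, -6)) = Mul(Mul(-39, Mul(Rational(272, 9), 0)), -1) = Mul(Mul(-39, 0), -1) = Mul(0, -1) = 0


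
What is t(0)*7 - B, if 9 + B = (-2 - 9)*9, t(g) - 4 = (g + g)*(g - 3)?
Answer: 136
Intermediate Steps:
t(g) = 4 + 2*g*(-3 + g) (t(g) = 4 + (g + g)*(g - 3) = 4 + (2*g)*(-3 + g) = 4 + 2*g*(-3 + g))
B = -108 (B = -9 + (-2 - 9)*9 = -9 - 11*9 = -9 - 99 = -108)
t(0)*7 - B = (4 - 6*0 + 2*0²)*7 - 1*(-108) = (4 + 0 + 2*0)*7 + 108 = (4 + 0 + 0)*7 + 108 = 4*7 + 108 = 28 + 108 = 136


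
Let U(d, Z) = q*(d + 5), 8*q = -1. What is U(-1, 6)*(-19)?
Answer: 19/2 ≈ 9.5000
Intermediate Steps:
q = -1/8 (q = (1/8)*(-1) = -1/8 ≈ -0.12500)
U(d, Z) = -5/8 - d/8 (U(d, Z) = -(d + 5)/8 = -(5 + d)/8 = -5/8 - d/8)
U(-1, 6)*(-19) = (-5/8 - 1/8*(-1))*(-19) = (-5/8 + 1/8)*(-19) = -1/2*(-19) = 19/2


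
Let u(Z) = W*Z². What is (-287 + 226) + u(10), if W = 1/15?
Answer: -163/3 ≈ -54.333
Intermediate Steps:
W = 1/15 ≈ 0.066667
u(Z) = Z²/15
(-287 + 226) + u(10) = (-287 + 226) + (1/15)*10² = -61 + (1/15)*100 = -61 + 20/3 = -163/3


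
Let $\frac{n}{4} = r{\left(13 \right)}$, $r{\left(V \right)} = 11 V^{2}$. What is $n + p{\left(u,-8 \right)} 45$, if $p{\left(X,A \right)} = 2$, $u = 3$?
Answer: $7526$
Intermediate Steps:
$n = 7436$ ($n = 4 \cdot 11 \cdot 13^{2} = 4 \cdot 11 \cdot 169 = 4 \cdot 1859 = 7436$)
$n + p{\left(u,-8 \right)} 45 = 7436 + 2 \cdot 45 = 7436 + 90 = 7526$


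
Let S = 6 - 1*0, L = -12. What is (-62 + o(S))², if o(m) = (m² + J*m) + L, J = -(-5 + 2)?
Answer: 400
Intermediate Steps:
J = 3 (J = -1*(-3) = 3)
S = 6 (S = 6 + 0 = 6)
o(m) = -12 + m² + 3*m (o(m) = (m² + 3*m) - 12 = -12 + m² + 3*m)
(-62 + o(S))² = (-62 + (-12 + 6² + 3*6))² = (-62 + (-12 + 36 + 18))² = (-62 + 42)² = (-20)² = 400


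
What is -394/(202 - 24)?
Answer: -197/89 ≈ -2.2135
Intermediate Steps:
-394/(202 - 24) = -394/178 = (1/178)*(-394) = -197/89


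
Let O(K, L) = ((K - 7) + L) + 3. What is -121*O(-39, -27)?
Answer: 8470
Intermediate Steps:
O(K, L) = -4 + K + L (O(K, L) = ((-7 + K) + L) + 3 = (-7 + K + L) + 3 = -4 + K + L)
-121*O(-39, -27) = -121*(-4 - 39 - 27) = -121*(-70) = 8470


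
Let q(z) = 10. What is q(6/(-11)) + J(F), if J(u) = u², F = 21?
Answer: 451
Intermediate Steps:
q(6/(-11)) + J(F) = 10 + 21² = 10 + 441 = 451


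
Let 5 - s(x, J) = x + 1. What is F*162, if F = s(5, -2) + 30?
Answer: 4698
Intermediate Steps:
s(x, J) = 4 - x (s(x, J) = 5 - (x + 1) = 5 - (1 + x) = 5 + (-1 - x) = 4 - x)
F = 29 (F = (4 - 1*5) + 30 = (4 - 5) + 30 = -1 + 30 = 29)
F*162 = 29*162 = 4698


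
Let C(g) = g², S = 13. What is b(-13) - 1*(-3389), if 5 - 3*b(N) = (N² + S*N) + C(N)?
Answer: 10003/3 ≈ 3334.3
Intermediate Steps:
b(N) = 5/3 - 13*N/3 - 2*N²/3 (b(N) = 5/3 - ((N² + 13*N) + N²)/3 = 5/3 - (2*N² + 13*N)/3 = 5/3 + (-13*N/3 - 2*N²/3) = 5/3 - 13*N/3 - 2*N²/3)
b(-13) - 1*(-3389) = (5/3 - 13/3*(-13) - ⅔*(-13)²) - 1*(-3389) = (5/3 + 169/3 - ⅔*169) + 3389 = (5/3 + 169/3 - 338/3) + 3389 = -164/3 + 3389 = 10003/3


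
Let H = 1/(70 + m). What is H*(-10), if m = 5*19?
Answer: -2/33 ≈ -0.060606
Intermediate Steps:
m = 95
H = 1/165 (H = 1/(70 + 95) = 1/165 ≈ 0.0060606)
H*(-10) = (1/165)*(-10) = -2/33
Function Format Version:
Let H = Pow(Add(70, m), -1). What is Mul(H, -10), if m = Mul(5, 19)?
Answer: Rational(-2, 33) ≈ -0.060606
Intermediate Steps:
m = 95
H = Rational(1, 165) (H = Pow(Add(70, 95), -1) = Pow(165, -1) = Rational(1, 165) ≈ 0.0060606)
Mul(H, -10) = Mul(Rational(1, 165), -10) = Rational(-2, 33)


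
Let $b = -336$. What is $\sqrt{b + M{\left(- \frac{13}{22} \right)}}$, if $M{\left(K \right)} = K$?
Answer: $\frac{i \sqrt{162910}}{22} \approx 18.346 i$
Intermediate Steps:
$\sqrt{b + M{\left(- \frac{13}{22} \right)}} = \sqrt{-336 - \frac{13}{22}} = \sqrt{- \frac{7405}{22}} = \frac{i \sqrt{162910}}{22}$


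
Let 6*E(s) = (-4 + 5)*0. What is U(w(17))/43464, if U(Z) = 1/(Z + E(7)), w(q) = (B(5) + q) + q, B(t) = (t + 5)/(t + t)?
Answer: 1/1521240 ≈ 6.5736e-7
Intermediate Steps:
E(s) = 0 (E(s) = ((-4 + 5)*0)/6 = (1*0)/6 = (1/6)*0 = 0)
B(t) = (5 + t)/(2*t) (B(t) = (5 + t)/((2*t)) = (5 + t)*(1/(2*t)) = (5 + t)/(2*t))
w(q) = 1 + 2*q (w(q) = ((1/2)*(5 + 5)/5 + q) + q = ((1/2)*(1/5)*10 + q) + q = (1 + q) + q = 1 + 2*q)
U(Z) = 1/Z (U(Z) = 1/(Z + 0) = 1/Z)
U(w(17))/43464 = 1/((1 + 2*17)*43464) = (1/43464)/(1 + 34) = (1/43464)/35 = (1/35)*(1/43464) = 1/1521240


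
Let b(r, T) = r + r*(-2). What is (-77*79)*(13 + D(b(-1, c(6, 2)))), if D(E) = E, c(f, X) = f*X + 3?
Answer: -85162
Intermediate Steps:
c(f, X) = 3 + X*f (c(f, X) = X*f + 3 = 3 + X*f)
b(r, T) = -r (b(r, T) = r - 2*r = -r)
(-77*79)*(13 + D(b(-1, c(6, 2)))) = (-77*79)*(13 - 1*(-1)) = -6083*(13 + 1) = -6083*14 = -85162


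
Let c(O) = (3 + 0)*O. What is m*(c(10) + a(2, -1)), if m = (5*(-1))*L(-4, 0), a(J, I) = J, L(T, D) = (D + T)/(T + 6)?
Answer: 320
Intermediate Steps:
c(O) = 3*O
L(T, D) = (D + T)/(6 + T)
m = 10 (m = (5*(-1))*((0 - 4)/(6 - 4)) = -5*(-4)/2 = -5*(-2) = 10)
m*(c(10) + a(2, -1)) = 10*(3*10 + 2) = 10*(30 + 2) = 10*32 = 320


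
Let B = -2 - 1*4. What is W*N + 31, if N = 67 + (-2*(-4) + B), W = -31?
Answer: -2108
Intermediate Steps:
B = -6 (B = -2 - 4 = -6)
N = 69 (N = 67 + (-2*(-4) - 6) = 67 + (8 - 6) = 67 + 2 = 69)
W*N + 31 = -31*69 + 31 = -2139 + 31 = -2108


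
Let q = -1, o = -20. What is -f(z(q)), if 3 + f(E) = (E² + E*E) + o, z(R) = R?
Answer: 21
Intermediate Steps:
f(E) = -23 + 2*E² (f(E) = -3 + ((E² + E*E) - 20) = -3 + ((E² + E²) - 20) = -3 + (2*E² - 20) = -3 + (-20 + 2*E²) = -23 + 2*E²)
-f(z(q)) = -(-23 + 2*(-1)²) = -(-23 + 2*1) = -(-23 + 2) = -1*(-21) = 21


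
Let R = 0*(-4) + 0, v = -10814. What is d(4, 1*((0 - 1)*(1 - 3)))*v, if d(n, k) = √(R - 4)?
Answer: -21628*I ≈ -21628.0*I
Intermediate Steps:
R = 0 (R = 0 + 0 = 0)
d(n, k) = 2*I (d(n, k) = √(0 - 4) = √(-4) = 2*I)
d(4, 1*((0 - 1)*(1 - 3)))*v = (2*I)*(-10814) = -21628*I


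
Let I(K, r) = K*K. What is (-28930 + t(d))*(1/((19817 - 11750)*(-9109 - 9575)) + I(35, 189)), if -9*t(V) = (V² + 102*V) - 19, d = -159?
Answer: -24871854505400393/678257226 ≈ -3.6670e+7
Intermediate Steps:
I(K, r) = K²
t(V) = 19/9 - 34*V/3 - V²/9 (t(V) = -((V² + 102*V) - 19)/9 = -(-19 + V² + 102*V)/9 = 19/9 - 34*V/3 - V²/9)
(-28930 + t(d))*(1/((19817 - 11750)*(-9109 - 9575)) + I(35, 189)) = (-28930 + (19/9 - 34/3*(-159) - ⅑*(-159)²))*(1/((19817 - 11750)*(-9109 - 9575)) + 35²) = (-28930 + (19/9 + 1802 - ⅑*25281))*(1/(8067*(-18684)) + 1225) = (-28930 + (19/9 + 1802 - 2809))*(1/(-150723828) + 1225) = (-28930 - 9044/9)*(-1/150723828 + 1225) = -269414/9*184636689299/150723828 = -24871854505400393/678257226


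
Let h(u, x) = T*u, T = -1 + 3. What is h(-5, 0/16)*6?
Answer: -60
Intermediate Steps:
T = 2
h(u, x) = 2*u
h(-5, 0/16)*6 = (2*(-5))*6 = -10*6 = -60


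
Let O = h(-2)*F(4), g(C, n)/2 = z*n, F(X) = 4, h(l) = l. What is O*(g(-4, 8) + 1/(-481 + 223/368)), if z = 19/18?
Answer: -214944064/1591065 ≈ -135.09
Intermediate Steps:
z = 19/18 (z = 19*(1/18) = 19/18 ≈ 1.0556)
g(C, n) = 19*n/9 (g(C, n) = 2*(19*n/18) = 19*n/9)
O = -8 (O = -2*4 = -8)
O*(g(-4, 8) + 1/(-481 + 223/368)) = -8*((19/9)*8 + 1/(-481 + 223/368)) = -8*(152/9 + 1/(-481 + 223*(1/368))) = -8*(152/9 + 1/(-481 + 223/368)) = -8*(152/9 + 1/(-176785/368)) = -8*(152/9 - 368/176785) = -8*26868008/1591065 = -214944064/1591065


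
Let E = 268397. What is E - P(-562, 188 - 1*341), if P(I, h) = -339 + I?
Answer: 269298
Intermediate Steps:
E - P(-562, 188 - 1*341) = 268397 - (-339 - 562) = 268397 - 1*(-901) = 268397 + 901 = 269298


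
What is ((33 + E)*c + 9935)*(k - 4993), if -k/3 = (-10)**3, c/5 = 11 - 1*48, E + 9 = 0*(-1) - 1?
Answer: -11320240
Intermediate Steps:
E = -10 (E = -9 + (0*(-1) - 1) = -9 + (0 - 1) = -9 - 1 = -10)
c = -185 (c = 5*(11 - 1*48) = 5*(11 - 48) = 5*(-37) = -185)
k = 3000 (k = -3*(-10)**3 = -3*(-1000) = 3000)
((33 + E)*c + 9935)*(k - 4993) = ((33 - 10)*(-185) + 9935)*(3000 - 4993) = (23*(-185) + 9935)*(-1993) = (-4255 + 9935)*(-1993) = 5680*(-1993) = -11320240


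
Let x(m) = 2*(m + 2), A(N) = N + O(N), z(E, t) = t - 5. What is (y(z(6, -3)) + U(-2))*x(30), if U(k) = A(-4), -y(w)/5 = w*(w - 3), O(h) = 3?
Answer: -28224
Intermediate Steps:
z(E, t) = -5 + t
A(N) = 3 + N (A(N) = N + 3 = 3 + N)
y(w) = -5*w*(-3 + w) (y(w) = -5*w*(w - 3) = -5*w*(-3 + w))
U(k) = -1 (U(k) = 3 - 4 = -1)
x(m) = 4 + 2*m (x(m) = 2*(2 + m) = 4 + 2*m)
(y(z(6, -3)) + U(-2))*x(30) = (5*(-5 - 3)*(3 - (-5 - 3)) - 1)*(4 + 2*30) = (5*(-8)*(3 - 1*(-8)) - 1)*(4 + 60) = (5*(-8)*(3 + 8) - 1)*64 = (5*(-8)*11 - 1)*64 = (-440 - 1)*64 = -441*64 = -28224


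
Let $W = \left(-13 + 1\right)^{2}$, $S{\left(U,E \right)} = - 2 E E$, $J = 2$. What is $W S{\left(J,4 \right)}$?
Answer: $-4608$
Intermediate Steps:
$S{\left(U,E \right)} = - 2 E^{2}$
$W = 144$ ($W = \left(-12\right)^{2} = 144$)
$W S{\left(J,4 \right)} = 144 \left(- 2 \cdot 4^{2}\right) = 144 \left(\left(-2\right) 16\right) = 144 \left(-32\right) = -4608$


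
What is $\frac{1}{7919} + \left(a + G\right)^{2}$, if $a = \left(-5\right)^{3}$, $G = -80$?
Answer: $\frac{332795976}{7919} \approx 42025.0$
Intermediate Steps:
$a = -125$
$\frac{1}{7919} + \left(a + G\right)^{2} = \frac{1}{7919} + \left(-125 - 80\right)^{2} = \frac{1}{7919} + \left(-205\right)^{2} = \frac{1}{7919} + 42025 = \frac{332795976}{7919}$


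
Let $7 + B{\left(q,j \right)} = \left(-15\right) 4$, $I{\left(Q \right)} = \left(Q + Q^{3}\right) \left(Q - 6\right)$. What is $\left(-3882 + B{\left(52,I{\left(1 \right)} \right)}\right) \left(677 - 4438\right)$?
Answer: $14852189$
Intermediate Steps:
$I{\left(Q \right)} = \left(-6 + Q\right) \left(Q + Q^{3}\right)$ ($I{\left(Q \right)} = \left(Q + Q^{3}\right) \left(-6 + Q\right) = \left(-6 + Q\right) \left(Q + Q^{3}\right)$)
$B{\left(q,j \right)} = -67$ ($B{\left(q,j \right)} = -7 - 60 = -67$)
$\left(-3882 + B{\left(52,I{\left(1 \right)} \right)}\right) \left(677 - 4438\right) = \left(-3882 - 67\right) \left(677 - 4438\right) = \left(-3949\right) \left(-3761\right) = 14852189$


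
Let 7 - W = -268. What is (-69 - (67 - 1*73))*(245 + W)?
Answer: -32760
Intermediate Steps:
W = 275 (W = 7 - 1*(-268) = 7 + 268 = 275)
(-69 - (67 - 1*73))*(245 + W) = (-69 - (67 - 1*73))*(245 + 275) = (-69 - (67 - 73))*520 = (-69 - 1*(-6))*520 = (-69 + 6)*520 = -63*520 = -32760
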